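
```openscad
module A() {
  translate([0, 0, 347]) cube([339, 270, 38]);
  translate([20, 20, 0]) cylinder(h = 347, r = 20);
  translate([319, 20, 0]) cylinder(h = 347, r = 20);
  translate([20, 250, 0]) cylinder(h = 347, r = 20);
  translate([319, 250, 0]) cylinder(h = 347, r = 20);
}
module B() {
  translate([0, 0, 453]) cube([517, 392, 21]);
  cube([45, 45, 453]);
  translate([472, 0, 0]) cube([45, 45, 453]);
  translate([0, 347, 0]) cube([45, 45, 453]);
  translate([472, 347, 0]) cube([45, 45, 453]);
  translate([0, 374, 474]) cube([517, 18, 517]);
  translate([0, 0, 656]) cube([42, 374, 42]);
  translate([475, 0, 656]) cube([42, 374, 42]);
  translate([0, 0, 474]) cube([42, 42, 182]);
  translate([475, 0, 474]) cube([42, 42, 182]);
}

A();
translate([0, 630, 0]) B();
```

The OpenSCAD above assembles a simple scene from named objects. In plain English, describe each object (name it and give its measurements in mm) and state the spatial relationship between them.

A is a four-legged stool. The seat is 339×270 mm, 38 mm thick, top at z = 385 mm. It stands on four round legs, each 40 mm in diameter, from z = 0 to the seat underside, each leg's axis is inset half a diameter from the nearest pair of seat edges (so the leg's bounding box is flush with the corner).

B is a chair. The seat is a 517×392×21 mm slab with its top at z = 474 mm, on four 45×45 mm corner legs (flush with the seat edges, standing on z = 0). A flat backrest 18 mm thick, 517 mm tall, spans the full seat width and rises from the seat top along its +y edge, rear face flush with the rear of the seat. Two armrests of 42×42 mm section run along each side from the seat's front edge to the front of the backrest, top faces 224 mm above the seat top and outer faces flush with the seat's x-edges; a 42×42 mm post under the front of each armrest stands on the seat at the front corner.

The chair is on the floor beside the stool on its +y side.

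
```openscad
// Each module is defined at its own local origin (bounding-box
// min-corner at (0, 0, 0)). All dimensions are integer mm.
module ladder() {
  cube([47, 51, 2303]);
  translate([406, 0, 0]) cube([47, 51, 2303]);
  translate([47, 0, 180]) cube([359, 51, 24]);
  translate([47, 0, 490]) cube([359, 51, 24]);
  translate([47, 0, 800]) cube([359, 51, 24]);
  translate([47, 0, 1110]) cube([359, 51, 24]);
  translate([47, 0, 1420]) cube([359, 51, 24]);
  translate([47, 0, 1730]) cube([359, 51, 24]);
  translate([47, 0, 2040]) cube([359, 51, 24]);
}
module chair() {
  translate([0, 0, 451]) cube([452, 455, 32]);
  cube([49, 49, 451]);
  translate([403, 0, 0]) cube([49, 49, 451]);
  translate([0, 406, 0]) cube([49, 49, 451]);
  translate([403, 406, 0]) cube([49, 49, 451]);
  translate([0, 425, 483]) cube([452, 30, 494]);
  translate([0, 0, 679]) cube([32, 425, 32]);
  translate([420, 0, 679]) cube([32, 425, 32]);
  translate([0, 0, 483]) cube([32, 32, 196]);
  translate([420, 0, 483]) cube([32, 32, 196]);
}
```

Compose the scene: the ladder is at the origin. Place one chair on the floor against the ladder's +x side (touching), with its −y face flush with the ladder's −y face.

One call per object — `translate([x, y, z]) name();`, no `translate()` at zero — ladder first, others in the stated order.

ladder();
translate([453, 0, 0]) chair();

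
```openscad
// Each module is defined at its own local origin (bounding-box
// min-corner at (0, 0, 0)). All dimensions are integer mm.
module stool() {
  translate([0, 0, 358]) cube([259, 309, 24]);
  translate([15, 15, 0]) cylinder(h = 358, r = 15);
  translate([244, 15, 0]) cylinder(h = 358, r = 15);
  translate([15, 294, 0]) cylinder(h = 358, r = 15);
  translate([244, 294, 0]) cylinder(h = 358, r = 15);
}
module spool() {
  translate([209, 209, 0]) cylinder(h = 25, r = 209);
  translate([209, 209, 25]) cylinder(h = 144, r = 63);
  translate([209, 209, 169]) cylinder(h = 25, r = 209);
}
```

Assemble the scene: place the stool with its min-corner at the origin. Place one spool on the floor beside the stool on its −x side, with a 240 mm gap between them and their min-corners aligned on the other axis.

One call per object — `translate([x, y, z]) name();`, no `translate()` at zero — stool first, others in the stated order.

stool();
translate([-658, 0, 0]) spool();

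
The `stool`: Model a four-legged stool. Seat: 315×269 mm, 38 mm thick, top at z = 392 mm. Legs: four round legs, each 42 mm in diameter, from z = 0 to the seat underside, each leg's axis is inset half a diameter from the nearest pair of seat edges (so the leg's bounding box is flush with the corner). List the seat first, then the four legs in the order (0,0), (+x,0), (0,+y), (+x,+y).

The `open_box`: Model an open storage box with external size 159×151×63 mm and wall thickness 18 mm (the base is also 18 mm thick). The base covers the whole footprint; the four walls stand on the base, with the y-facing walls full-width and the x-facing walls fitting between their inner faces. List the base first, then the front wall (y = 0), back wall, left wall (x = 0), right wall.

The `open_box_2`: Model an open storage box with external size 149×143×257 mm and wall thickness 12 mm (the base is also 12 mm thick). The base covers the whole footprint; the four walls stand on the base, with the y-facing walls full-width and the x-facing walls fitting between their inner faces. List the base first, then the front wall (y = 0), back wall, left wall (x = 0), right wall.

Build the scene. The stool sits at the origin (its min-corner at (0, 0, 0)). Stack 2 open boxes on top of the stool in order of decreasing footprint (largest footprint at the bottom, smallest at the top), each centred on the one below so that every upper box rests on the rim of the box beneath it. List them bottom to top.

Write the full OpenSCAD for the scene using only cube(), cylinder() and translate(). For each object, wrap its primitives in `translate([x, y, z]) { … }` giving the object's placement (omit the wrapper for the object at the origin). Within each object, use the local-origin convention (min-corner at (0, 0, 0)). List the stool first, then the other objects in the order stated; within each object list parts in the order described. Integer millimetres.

translate([0, 0, 354]) cube([315, 269, 38]);
translate([21, 21, 0]) cylinder(h = 354, r = 21);
translate([294, 21, 0]) cylinder(h = 354, r = 21);
translate([21, 248, 0]) cylinder(h = 354, r = 21);
translate([294, 248, 0]) cylinder(h = 354, r = 21);
translate([78, 59, 392]) {
  cube([159, 151, 18]);
  translate([0, 0, 18]) cube([159, 18, 45]);
  translate([0, 133, 18]) cube([159, 18, 45]);
  translate([0, 18, 18]) cube([18, 115, 45]);
  translate([141, 18, 18]) cube([18, 115, 45]);
}
translate([83, 63, 455]) {
  cube([149, 143, 12]);
  translate([0, 0, 12]) cube([149, 12, 245]);
  translate([0, 131, 12]) cube([149, 12, 245]);
  translate([0, 12, 12]) cube([12, 119, 245]);
  translate([137, 12, 12]) cube([12, 119, 245]);
}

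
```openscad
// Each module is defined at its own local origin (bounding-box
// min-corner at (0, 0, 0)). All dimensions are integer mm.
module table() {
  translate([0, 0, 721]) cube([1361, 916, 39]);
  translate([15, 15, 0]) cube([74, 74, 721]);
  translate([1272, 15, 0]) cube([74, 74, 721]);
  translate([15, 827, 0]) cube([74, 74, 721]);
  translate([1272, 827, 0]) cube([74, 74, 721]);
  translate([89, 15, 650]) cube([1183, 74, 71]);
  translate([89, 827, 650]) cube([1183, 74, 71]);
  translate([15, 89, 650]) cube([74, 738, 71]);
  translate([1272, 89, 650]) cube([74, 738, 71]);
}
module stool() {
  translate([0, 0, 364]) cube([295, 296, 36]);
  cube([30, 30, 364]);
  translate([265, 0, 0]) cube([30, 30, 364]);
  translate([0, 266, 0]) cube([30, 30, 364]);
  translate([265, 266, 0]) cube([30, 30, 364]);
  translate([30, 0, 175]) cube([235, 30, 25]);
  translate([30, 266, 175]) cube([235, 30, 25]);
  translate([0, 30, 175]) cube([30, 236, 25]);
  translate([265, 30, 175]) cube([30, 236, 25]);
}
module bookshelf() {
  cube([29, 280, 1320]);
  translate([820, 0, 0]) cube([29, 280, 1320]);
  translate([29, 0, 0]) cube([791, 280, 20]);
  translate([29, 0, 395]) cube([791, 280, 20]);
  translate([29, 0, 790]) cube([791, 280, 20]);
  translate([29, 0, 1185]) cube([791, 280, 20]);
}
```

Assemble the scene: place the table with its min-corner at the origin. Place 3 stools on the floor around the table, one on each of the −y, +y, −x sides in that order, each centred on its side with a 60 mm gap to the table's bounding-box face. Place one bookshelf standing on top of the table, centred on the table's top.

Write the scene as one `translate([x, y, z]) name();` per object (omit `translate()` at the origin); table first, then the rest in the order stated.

table();
translate([533, -356, 0]) stool();
translate([533, 976, 0]) stool();
translate([-355, 310, 0]) stool();
translate([256, 318, 760]) bookshelf();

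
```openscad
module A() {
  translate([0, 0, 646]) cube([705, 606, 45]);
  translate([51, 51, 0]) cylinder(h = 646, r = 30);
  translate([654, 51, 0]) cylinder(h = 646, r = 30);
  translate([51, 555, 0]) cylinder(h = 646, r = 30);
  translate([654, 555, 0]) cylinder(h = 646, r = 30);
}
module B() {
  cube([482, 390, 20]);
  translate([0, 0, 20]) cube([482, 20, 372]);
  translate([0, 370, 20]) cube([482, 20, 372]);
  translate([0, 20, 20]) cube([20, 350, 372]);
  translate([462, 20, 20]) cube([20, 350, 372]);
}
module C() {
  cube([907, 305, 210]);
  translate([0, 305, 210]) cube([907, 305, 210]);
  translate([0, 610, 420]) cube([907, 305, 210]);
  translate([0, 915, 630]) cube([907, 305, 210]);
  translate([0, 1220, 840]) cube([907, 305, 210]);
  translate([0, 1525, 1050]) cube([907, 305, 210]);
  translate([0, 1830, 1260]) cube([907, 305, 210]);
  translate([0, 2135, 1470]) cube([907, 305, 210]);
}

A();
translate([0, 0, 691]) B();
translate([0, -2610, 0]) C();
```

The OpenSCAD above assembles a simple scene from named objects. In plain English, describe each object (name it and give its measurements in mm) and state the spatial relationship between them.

A is a table with a 705×606 mm rectangular top, 45 mm thick, top surface at z = 691 mm, supported by four round legs of 60 mm diameter, each leg's bounding box inset 21 mm from the nearest pair of top edges, running from the floor.

B is an open-topped rectangular box: outside dimensions 482×390×392 mm, with a uniform wall and base thickness of 20 mm. The base is a full 482×390 slab on the floor; four walls sit on top of the base. The front and back walls (the −y and +y sides) span the full width; the two side walls fit between them.

C is a straight staircase of 8 solid steps. Each step is 907 mm wide (x), 305 mm deep (y, the going) and 210 mm tall (the rise). The first step rests on the floor; each subsequent step sits one going further in +y and one rise higher in +z, directly behind and above the previous step with no overlap.

The open box is on top of the table. The staircase is on the floor beside the table on its −y side.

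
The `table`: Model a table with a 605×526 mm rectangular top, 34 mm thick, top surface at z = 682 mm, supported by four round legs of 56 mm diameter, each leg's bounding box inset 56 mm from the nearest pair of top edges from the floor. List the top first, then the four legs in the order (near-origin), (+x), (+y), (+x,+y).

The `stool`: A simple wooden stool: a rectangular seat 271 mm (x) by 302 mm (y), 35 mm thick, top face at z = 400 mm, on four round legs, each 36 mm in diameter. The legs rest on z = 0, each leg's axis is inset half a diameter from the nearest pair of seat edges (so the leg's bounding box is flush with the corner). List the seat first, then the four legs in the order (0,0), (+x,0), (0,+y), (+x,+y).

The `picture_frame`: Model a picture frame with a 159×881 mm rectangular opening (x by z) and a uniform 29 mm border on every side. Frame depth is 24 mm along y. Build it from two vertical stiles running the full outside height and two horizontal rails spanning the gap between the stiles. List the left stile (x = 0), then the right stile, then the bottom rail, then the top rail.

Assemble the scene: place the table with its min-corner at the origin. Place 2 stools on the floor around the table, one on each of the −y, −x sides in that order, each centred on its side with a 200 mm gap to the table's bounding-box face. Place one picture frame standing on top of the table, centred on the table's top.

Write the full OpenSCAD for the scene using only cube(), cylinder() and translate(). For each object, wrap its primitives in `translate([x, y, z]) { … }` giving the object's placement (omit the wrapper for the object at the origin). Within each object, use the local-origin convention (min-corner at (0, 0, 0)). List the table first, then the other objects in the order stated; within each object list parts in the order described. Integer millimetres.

translate([0, 0, 648]) cube([605, 526, 34]);
translate([84, 84, 0]) cylinder(h = 648, r = 28);
translate([521, 84, 0]) cylinder(h = 648, r = 28);
translate([84, 442, 0]) cylinder(h = 648, r = 28);
translate([521, 442, 0]) cylinder(h = 648, r = 28);
translate([167, -502, 0]) {
  translate([0, 0, 365]) cube([271, 302, 35]);
  translate([18, 18, 0]) cylinder(h = 365, r = 18);
  translate([253, 18, 0]) cylinder(h = 365, r = 18);
  translate([18, 284, 0]) cylinder(h = 365, r = 18);
  translate([253, 284, 0]) cylinder(h = 365, r = 18);
}
translate([-471, 112, 0]) {
  translate([0, 0, 365]) cube([271, 302, 35]);
  translate([18, 18, 0]) cylinder(h = 365, r = 18);
  translate([253, 18, 0]) cylinder(h = 365, r = 18);
  translate([18, 284, 0]) cylinder(h = 365, r = 18);
  translate([253, 284, 0]) cylinder(h = 365, r = 18);
}
translate([194, 251, 682]) {
  cube([29, 24, 939]);
  translate([188, 0, 0]) cube([29, 24, 939]);
  translate([29, 0, 0]) cube([159, 24, 29]);
  translate([29, 0, 910]) cube([159, 24, 29]);
}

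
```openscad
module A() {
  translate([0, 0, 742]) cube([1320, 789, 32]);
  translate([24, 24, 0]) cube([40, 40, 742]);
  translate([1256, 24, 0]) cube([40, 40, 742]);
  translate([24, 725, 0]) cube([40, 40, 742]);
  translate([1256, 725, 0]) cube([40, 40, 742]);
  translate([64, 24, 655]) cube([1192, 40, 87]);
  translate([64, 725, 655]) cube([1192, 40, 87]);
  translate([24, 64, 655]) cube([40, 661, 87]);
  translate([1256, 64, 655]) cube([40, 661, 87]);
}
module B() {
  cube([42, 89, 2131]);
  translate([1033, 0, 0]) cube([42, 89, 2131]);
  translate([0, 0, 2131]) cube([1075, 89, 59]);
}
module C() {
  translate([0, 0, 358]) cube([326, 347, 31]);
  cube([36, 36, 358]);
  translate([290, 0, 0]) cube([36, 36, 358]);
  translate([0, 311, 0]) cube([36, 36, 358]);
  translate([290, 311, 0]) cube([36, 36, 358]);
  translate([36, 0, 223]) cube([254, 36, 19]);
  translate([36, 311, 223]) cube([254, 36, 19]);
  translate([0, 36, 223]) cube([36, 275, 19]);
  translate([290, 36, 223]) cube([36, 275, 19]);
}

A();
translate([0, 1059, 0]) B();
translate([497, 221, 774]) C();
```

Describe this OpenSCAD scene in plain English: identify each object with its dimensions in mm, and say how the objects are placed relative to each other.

A is a rectangular dining table. The top is 1320×789×32 mm with its upper surface at z = 774 mm. It stands on four 40×40 mm square legs, each inset 24 mm from the nearest pair of top edges, running from the floor to the underside of the top. Four apron rails, 40 mm thick and 87 mm tall, run between adjacent legs with their top edges flush with the underside of the top and their outer faces flush with the legs' outer faces.

B is a door frame. The clear opening is 991 mm wide and 2131 mm high. Two 42 mm wide jambs, 89 mm deep, stand either side of the opening from the floor to the top of the opening. A 59 mm thick head sits across the top of both jambs, spanning the full outside width of the frame.

C is a simple wooden stool: a rectangular seat 326 mm (x) by 347 mm (y), 31 mm thick, top face at z = 389 mm, on four square legs, each 36×36 mm in cross-section. The legs rest on z = 0, each flush with a corner of the seat. Four stretchers, 36 mm wide and 19 mm tall, connect adjacent legs with their undersides at z = 223 mm, each running between the inner faces of the legs it joins and aligned with the legs' outer faces on the other axis.

The door frame is on the floor beside the table on its +y side. The stool is on top of the table, centred.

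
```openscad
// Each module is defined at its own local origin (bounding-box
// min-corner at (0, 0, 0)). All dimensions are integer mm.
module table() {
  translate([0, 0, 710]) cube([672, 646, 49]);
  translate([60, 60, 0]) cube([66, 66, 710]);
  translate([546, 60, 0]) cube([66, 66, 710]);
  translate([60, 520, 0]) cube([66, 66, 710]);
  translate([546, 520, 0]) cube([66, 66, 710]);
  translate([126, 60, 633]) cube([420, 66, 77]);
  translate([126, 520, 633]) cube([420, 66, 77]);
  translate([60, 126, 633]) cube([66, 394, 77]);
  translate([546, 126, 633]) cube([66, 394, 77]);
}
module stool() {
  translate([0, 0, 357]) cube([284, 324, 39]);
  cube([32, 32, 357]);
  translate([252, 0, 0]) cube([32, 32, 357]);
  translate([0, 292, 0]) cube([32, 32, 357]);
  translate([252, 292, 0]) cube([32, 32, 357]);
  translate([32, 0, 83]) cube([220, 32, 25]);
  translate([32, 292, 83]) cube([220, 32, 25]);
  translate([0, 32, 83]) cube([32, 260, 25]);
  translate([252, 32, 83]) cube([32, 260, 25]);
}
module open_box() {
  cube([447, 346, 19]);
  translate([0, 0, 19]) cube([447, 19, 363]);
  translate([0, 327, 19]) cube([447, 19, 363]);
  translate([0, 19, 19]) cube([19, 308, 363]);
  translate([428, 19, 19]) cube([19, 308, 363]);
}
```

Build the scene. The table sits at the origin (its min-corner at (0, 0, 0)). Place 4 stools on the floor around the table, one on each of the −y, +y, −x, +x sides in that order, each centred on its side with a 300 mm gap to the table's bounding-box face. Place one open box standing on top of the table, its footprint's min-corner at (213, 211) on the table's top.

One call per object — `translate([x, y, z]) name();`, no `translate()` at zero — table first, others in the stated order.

table();
translate([194, -624, 0]) stool();
translate([194, 946, 0]) stool();
translate([-584, 161, 0]) stool();
translate([972, 161, 0]) stool();
translate([213, 211, 759]) open_box();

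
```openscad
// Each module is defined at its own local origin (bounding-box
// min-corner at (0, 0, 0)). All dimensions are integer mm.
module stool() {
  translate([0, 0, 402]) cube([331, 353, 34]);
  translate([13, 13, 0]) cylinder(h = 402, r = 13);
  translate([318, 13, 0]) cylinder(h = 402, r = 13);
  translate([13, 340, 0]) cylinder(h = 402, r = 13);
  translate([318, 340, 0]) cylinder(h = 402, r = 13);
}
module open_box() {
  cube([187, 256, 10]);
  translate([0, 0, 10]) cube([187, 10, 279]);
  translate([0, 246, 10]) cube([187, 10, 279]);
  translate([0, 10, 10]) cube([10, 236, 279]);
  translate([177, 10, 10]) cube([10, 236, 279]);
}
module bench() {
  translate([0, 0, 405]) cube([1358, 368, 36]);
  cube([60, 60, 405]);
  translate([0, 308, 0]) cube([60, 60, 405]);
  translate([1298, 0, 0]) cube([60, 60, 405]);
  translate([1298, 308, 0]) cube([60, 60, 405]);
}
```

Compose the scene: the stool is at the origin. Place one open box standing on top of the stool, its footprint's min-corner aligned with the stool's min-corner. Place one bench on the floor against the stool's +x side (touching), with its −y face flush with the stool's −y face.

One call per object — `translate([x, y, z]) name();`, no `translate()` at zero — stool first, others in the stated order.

stool();
translate([0, 0, 436]) open_box();
translate([331, 0, 0]) bench();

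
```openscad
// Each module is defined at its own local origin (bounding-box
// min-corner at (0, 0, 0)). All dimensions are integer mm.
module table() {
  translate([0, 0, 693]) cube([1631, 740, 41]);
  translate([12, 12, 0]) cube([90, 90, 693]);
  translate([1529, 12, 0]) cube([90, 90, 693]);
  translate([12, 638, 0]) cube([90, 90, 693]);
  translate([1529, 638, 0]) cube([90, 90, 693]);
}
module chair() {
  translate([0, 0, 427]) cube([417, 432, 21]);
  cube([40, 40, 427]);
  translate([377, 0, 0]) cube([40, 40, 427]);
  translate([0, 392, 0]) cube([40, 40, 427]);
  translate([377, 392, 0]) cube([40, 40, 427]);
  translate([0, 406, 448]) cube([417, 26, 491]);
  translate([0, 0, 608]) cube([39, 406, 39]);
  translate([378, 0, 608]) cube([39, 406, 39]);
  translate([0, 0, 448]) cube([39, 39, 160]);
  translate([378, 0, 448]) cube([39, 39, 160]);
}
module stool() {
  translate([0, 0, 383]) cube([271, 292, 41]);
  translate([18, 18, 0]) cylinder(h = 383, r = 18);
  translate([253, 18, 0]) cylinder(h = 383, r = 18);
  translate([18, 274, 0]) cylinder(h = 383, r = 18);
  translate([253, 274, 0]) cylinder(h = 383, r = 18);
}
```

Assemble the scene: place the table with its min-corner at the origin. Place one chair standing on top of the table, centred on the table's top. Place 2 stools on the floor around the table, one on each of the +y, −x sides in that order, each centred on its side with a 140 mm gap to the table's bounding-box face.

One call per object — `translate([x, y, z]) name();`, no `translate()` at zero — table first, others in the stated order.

table();
translate([607, 154, 734]) chair();
translate([680, 880, 0]) stool();
translate([-411, 224, 0]) stool();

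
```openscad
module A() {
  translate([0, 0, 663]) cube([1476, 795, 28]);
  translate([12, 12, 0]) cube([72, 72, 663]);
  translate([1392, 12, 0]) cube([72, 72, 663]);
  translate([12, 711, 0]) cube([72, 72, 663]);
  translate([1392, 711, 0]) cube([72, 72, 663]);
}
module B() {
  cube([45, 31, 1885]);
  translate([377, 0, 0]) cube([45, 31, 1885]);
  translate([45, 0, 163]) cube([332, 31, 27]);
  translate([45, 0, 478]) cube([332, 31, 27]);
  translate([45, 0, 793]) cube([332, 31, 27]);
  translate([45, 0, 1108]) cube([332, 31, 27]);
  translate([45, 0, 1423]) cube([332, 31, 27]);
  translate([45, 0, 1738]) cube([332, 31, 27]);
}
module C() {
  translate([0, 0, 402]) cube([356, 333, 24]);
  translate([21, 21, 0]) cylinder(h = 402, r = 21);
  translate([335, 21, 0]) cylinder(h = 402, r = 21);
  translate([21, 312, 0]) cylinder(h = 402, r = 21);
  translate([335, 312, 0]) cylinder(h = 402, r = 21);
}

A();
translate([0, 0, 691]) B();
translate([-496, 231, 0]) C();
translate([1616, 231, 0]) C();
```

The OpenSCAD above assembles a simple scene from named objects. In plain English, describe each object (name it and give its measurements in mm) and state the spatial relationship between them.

A is a table: top 1476 mm (x) × 795 mm (y), 28 mm thick, upper face at z = 691 mm, on four 72×72 mm square legs, each inset 12 mm from the nearest pair of top edges, running from z = 0 to the bottom of the top.

B is a straight ladder. Two 45×31 mm vertical rails, 1885 mm tall, stand 422 mm apart (outside-to-outside) with their front faces coplanar on the −y side. 6 rungs, each 31 mm deep and 27 mm tall, span between the inner faces of the rails, front faces flush with the rails. The lowest rung's underside is at z = 163 mm and rungs are spaced 315 mm apart (underside to underside).

C is a simple wooden stool: a rectangular seat 356 mm (x) by 333 mm (y), 24 mm thick, top face at z = 426 mm, on four round legs, each 42 mm in diameter. The legs rest on z = 0, each leg's axis is inset half a diameter from the nearest pair of seat edges (so the leg's bounding box is flush with the corner).

The ladder is on top of the table. Two stools sit around the table at the −x, +x sides.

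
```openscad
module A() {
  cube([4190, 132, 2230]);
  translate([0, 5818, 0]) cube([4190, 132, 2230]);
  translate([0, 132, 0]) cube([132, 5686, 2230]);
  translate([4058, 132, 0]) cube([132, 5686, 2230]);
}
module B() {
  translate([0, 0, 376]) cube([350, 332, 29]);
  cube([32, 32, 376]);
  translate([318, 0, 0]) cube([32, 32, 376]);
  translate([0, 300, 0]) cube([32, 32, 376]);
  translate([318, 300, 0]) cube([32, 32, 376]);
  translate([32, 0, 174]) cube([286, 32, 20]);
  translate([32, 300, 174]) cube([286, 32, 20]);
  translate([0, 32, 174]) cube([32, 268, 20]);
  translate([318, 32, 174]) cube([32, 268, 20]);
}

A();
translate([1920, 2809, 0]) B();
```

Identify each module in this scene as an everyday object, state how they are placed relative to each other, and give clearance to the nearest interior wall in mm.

A is a house frame. B is a stool. The stool sits inside the house frame, centred. The clearance to the nearest interior wall is 1788 mm.

Clearances: x = 1788, y = 2677; minimum 1788 mm.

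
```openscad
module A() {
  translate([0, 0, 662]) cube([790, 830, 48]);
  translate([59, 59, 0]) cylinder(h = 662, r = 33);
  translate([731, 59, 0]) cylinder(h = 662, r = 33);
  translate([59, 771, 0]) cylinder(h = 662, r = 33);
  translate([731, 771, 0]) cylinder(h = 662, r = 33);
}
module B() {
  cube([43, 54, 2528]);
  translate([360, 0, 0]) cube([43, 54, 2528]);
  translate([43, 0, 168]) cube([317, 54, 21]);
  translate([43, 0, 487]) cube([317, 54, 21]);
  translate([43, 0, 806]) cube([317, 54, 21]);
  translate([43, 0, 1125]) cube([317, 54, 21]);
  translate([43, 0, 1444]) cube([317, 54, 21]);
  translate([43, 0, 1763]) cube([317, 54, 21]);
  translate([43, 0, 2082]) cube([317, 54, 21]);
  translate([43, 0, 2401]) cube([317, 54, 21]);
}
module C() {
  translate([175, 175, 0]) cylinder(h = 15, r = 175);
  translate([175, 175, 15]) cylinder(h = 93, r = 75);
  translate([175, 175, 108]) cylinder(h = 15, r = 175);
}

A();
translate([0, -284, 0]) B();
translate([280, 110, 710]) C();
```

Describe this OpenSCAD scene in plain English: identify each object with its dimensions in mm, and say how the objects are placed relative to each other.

A is a table: top 790 mm (x) × 830 mm (y), 48 mm thick, upper face at z = 710 mm, on four round legs of 66 mm diameter, each leg's bounding box inset 26 mm from the nearest pair of top edges, running from z = 0 to the bottom of the top.

B is a straight ladder. Two 43×54 mm vertical rails, 2528 mm tall, stand 403 mm apart (outside-to-outside) with their front faces coplanar on the −y side. 8 rungs, each 54 mm deep and 21 mm tall, span between the inner faces of the rails, front faces flush with the rails. The lowest rung's underside is at z = 168 mm and rungs are spaced 319 mm apart (underside to underside).

C is a spool: two coaxial disc flanges of radius 175 mm and thickness 15 mm, joined by a core cylinder of radius 75 mm and height 93 mm. The lower flange rests on z = 0 and the three cylinders share a vertical axis.

The ladder is on the floor beside the table on its −y side. The spool is on top of the table.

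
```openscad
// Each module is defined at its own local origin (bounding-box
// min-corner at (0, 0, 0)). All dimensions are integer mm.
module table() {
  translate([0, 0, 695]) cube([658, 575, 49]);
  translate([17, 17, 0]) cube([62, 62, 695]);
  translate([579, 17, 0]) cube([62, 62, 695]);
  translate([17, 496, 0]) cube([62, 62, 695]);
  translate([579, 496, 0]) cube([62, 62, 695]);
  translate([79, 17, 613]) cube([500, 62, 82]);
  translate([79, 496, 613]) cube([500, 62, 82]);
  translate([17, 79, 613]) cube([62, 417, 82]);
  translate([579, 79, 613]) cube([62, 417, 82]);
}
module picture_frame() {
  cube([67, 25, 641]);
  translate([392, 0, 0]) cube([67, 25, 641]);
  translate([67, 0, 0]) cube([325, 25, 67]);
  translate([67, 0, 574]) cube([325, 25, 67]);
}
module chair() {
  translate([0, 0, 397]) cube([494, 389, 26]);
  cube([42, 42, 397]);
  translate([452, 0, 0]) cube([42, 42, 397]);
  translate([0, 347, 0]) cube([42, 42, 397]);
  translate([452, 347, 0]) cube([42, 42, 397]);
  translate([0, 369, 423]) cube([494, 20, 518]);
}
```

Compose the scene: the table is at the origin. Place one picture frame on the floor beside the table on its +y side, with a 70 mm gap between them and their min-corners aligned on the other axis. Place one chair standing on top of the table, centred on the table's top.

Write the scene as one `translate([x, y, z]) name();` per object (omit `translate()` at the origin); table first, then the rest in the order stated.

table();
translate([0, 645, 0]) picture_frame();
translate([82, 93, 744]) chair();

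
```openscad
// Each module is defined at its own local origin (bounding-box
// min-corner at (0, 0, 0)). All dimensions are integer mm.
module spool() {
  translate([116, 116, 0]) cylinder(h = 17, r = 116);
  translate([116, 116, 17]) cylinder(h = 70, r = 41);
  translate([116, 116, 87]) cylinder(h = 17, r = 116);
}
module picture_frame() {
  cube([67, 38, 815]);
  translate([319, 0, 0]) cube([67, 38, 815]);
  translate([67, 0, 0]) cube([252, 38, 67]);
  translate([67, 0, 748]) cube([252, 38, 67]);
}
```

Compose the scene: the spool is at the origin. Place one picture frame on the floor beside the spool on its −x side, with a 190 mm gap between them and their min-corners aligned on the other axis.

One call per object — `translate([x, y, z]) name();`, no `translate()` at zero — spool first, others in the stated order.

spool();
translate([-576, 0, 0]) picture_frame();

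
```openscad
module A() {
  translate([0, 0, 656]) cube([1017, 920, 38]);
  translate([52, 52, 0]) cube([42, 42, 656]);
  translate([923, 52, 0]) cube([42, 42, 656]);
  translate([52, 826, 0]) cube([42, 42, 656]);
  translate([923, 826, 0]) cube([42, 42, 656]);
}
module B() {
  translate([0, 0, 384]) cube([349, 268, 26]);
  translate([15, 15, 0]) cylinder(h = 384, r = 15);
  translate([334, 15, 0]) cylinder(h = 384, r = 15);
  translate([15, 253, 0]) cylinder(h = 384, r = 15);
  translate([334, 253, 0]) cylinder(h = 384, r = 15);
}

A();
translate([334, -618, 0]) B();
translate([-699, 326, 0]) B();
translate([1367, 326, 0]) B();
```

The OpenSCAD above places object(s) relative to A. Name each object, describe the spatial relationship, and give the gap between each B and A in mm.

Each stool's nearest face is 350 mm from the table's bounding box.

A is a table. B is a stool. Three stools sit around the table at the −y, −x, +x sides. The gap between each stool and the table is 350 mm.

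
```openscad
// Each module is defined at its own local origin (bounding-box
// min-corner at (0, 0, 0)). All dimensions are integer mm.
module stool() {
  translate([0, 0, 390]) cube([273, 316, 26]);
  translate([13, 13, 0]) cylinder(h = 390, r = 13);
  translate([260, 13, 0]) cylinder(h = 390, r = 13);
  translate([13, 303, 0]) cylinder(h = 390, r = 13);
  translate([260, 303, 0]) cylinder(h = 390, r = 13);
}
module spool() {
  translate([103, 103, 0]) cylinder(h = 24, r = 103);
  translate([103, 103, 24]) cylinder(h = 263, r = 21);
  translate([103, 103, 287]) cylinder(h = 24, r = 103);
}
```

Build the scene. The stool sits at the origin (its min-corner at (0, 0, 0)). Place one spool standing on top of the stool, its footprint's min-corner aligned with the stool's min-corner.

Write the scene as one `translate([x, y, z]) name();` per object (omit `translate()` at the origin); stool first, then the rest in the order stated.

stool();
translate([0, 0, 416]) spool();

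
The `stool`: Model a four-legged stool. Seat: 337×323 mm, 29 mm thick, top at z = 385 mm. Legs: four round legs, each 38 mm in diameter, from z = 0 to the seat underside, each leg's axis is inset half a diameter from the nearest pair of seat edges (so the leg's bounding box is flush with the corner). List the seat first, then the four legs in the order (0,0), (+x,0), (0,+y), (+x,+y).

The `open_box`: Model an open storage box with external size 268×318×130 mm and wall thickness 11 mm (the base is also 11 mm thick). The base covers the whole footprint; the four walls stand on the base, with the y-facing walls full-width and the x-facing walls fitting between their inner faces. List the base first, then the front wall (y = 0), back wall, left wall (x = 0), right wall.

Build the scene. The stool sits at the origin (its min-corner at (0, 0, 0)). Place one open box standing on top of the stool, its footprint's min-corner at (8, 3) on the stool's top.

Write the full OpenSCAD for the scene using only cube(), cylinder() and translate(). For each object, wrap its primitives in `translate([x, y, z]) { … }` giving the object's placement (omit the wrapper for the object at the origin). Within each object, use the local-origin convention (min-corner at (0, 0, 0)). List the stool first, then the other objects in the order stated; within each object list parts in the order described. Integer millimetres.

translate([0, 0, 356]) cube([337, 323, 29]);
translate([19, 19, 0]) cylinder(h = 356, r = 19);
translate([318, 19, 0]) cylinder(h = 356, r = 19);
translate([19, 304, 0]) cylinder(h = 356, r = 19);
translate([318, 304, 0]) cylinder(h = 356, r = 19);
translate([8, 3, 385]) {
  cube([268, 318, 11]);
  translate([0, 0, 11]) cube([268, 11, 119]);
  translate([0, 307, 11]) cube([268, 11, 119]);
  translate([0, 11, 11]) cube([11, 296, 119]);
  translate([257, 11, 11]) cube([11, 296, 119]);
}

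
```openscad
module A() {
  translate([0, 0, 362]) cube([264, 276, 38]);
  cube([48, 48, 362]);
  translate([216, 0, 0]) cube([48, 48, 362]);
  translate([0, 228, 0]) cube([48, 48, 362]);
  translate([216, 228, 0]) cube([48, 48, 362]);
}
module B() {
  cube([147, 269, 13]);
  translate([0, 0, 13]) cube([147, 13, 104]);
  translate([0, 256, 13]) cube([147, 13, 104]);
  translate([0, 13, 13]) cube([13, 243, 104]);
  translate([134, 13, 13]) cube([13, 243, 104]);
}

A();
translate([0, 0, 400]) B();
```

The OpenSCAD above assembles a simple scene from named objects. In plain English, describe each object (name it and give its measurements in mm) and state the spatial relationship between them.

A is a simple wooden stool: a rectangular seat 264 mm (x) by 276 mm (y), 38 mm thick, top face at z = 400 mm, on four square legs, each 48×48 mm in cross-section. The legs rest on z = 0, each flush with a corner of the seat.

B is an open storage box with external size 147×269×117 mm and wall thickness 13 mm (the base is also 13 mm thick). The base covers the whole footprint; the four walls stand on the base, with the y-facing walls full-width and the x-facing walls fitting between their inner faces.

The open box is on top of the stool.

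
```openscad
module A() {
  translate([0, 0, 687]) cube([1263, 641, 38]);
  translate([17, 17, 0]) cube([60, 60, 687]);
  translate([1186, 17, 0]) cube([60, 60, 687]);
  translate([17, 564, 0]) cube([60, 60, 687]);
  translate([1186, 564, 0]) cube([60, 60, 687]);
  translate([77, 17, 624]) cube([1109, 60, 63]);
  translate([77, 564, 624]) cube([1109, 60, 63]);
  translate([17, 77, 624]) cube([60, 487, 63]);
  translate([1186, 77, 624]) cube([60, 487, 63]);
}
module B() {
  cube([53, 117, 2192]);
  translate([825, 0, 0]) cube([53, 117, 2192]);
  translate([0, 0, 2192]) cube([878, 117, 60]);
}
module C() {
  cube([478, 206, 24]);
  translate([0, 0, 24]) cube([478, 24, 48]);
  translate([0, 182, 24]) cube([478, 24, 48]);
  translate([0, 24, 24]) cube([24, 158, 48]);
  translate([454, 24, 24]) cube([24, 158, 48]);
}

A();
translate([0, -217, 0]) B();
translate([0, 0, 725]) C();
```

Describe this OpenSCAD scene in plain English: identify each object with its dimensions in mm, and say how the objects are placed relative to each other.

A is a rectangular dining table. The top is 1263×641×38 mm with its upper surface at z = 725 mm. It stands on four 60×60 mm square legs, each inset 17 mm from the nearest pair of top edges, running from the floor to the underside of the top. Four apron rails, 60 mm thick and 63 mm tall, run between adjacent legs with their top edges flush with the underside of the top and their outer faces flush with the legs' outer faces.

B is a rectangular door frame: two vertical jambs of 53×117 mm section, 2192 mm tall, with a clear opening 772 mm wide between their inner faces. A header 60 mm tall and 117 mm deep lies on top of the jambs and spans the full outside width.

C is an open-topped rectangular box: outside dimensions 478×206×72 mm, with a uniform wall and base thickness of 24 mm. The base is a full 478×206 slab on the floor; four walls sit on top of the base. The front and back walls (the −y and +y sides) span the full width; the two side walls fit between them.

The door frame is on the floor beside the table on its −y side. The open box is on top of the table.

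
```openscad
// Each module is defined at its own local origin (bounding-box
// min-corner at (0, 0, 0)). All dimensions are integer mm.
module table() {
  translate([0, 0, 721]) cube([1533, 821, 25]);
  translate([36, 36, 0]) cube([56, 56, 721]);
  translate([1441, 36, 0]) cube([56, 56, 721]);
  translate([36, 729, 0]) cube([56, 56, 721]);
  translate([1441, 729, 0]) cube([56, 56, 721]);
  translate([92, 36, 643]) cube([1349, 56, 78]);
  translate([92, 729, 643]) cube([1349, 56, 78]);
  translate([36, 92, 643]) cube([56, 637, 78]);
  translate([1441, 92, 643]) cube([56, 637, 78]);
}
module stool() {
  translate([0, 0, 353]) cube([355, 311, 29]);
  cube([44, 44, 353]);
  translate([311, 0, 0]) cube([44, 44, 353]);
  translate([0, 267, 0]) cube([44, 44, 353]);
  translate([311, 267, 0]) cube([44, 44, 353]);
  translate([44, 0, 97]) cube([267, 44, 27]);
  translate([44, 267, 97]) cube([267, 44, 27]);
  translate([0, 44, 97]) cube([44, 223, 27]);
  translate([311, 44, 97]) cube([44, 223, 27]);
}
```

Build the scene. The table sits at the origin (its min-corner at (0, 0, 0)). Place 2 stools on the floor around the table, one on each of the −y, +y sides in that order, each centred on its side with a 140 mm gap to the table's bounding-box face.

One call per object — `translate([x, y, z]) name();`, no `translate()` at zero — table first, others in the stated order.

table();
translate([589, -451, 0]) stool();
translate([589, 961, 0]) stool();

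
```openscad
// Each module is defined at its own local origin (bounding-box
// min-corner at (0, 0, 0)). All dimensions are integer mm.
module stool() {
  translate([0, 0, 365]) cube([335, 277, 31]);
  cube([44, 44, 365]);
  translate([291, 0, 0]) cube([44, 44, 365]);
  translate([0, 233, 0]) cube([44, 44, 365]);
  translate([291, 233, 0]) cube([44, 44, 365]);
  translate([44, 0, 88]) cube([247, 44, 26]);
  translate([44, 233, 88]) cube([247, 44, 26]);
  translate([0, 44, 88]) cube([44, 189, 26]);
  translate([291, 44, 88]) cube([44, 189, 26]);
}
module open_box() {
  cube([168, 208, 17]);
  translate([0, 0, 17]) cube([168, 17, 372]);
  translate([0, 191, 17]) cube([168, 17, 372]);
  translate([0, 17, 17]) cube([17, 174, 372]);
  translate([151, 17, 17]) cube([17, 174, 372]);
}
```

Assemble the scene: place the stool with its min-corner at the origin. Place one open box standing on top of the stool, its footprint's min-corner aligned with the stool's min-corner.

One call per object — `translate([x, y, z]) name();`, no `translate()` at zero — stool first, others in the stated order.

stool();
translate([0, 0, 396]) open_box();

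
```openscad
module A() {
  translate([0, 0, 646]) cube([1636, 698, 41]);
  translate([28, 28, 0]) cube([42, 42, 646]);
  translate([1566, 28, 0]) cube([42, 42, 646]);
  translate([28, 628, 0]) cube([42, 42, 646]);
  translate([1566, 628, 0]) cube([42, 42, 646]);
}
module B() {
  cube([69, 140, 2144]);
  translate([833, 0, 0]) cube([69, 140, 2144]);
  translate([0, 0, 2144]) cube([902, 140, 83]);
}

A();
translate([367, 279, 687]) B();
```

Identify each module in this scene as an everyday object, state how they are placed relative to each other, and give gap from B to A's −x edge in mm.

A is a table. B is a door frame. The door frame is on top of the table, centred. The gap from the door frame to the table's −x edge is 367 mm.

The door frame's min-x is at 367; the table's min-x is 0; gap = 367 mm.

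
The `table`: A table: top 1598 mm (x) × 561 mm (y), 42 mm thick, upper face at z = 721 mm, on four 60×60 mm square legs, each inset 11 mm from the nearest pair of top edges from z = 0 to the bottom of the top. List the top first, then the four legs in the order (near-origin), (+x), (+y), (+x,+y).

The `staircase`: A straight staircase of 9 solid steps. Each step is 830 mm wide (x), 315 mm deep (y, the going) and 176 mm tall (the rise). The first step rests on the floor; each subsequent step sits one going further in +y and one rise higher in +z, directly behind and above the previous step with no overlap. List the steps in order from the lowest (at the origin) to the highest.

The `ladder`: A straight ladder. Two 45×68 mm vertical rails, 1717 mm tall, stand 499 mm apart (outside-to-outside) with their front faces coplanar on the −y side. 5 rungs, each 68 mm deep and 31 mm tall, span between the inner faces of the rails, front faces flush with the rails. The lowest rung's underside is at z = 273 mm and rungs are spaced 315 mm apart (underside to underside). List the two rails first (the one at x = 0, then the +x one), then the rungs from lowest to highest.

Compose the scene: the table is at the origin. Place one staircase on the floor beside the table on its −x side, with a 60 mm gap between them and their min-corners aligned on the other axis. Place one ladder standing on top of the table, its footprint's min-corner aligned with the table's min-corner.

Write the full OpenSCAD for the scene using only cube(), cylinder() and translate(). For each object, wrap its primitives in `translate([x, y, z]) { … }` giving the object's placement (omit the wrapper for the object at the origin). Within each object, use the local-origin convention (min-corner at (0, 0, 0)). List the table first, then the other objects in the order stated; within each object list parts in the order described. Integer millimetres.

translate([0, 0, 679]) cube([1598, 561, 42]);
translate([11, 11, 0]) cube([60, 60, 679]);
translate([1527, 11, 0]) cube([60, 60, 679]);
translate([11, 490, 0]) cube([60, 60, 679]);
translate([1527, 490, 0]) cube([60, 60, 679]);
translate([-890, 0, 0]) {
  cube([830, 315, 176]);
  translate([0, 315, 176]) cube([830, 315, 176]);
  translate([0, 630, 352]) cube([830, 315, 176]);
  translate([0, 945, 528]) cube([830, 315, 176]);
  translate([0, 1260, 704]) cube([830, 315, 176]);
  translate([0, 1575, 880]) cube([830, 315, 176]);
  translate([0, 1890, 1056]) cube([830, 315, 176]);
  translate([0, 2205, 1232]) cube([830, 315, 176]);
  translate([0, 2520, 1408]) cube([830, 315, 176]);
}
translate([0, 0, 721]) {
  cube([45, 68, 1717]);
  translate([454, 0, 0]) cube([45, 68, 1717]);
  translate([45, 0, 273]) cube([409, 68, 31]);
  translate([45, 0, 588]) cube([409, 68, 31]);
  translate([45, 0, 903]) cube([409, 68, 31]);
  translate([45, 0, 1218]) cube([409, 68, 31]);
  translate([45, 0, 1533]) cube([409, 68, 31]);
}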